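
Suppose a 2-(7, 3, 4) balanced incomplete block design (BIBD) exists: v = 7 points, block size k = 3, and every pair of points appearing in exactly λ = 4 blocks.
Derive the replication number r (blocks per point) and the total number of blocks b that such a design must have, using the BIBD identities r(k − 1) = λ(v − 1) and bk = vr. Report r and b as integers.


Any 2-(v, k, λ) BIBD satisfies two necessary conditions:
  (i)  Each point sits in r blocks, and counting incidences through any fixed point gives r(k − 1) = λ(v − 1), so r = λ(v − 1)/(k − 1).
  (ii) Total incidences bk = vr, so b = vr/k.
Step 1: r = λ(v − 1)/(k − 1) = 4·(7 − 1)/(3 − 1) = 4·6/2 = 24/2 = 12.
Step 2: b = vr/k = 7·12/3 = 84/3 = 28.
Check integrality: r = 12 ∈ Z ✓, b = 28 ∈ Z ✓.
(These identities are necessary conditions: they determine r and b for any design with these parameters, but do not by themselves prove that one exists.)

r = 12, b = 28.


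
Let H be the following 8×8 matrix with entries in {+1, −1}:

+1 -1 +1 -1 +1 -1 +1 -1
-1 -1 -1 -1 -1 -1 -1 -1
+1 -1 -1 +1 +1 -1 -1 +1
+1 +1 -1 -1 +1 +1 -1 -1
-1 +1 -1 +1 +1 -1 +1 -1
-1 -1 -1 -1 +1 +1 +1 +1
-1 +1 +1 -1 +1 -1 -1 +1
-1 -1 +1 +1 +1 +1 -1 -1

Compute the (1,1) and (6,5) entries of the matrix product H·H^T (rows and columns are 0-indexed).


Row 1 of H: [-1, -1, -1, -1, -1, -1, -1, -1].
Row 5 of H: [-1, -1, -1, -1, 1, 1, 1, 1].
Row 6 of H: [-1, 1, 1, -1, 1, -1, -1, 1].
(H·H^T)[1][1] = Σ_j H[1][j]·H[1][j] = (-1)² + (-1)² + (-1)² + (-1)² + (-1)² + (-1)² + (-1)² + (-1)² = 1 + 1 + 1 + 1 + 1 + 1 + 1 + 1 = 8.
(H·H^T)[6][5] = Σ_j H[6][j]·H[5][j] = (-1)·(-1) + (1)·(-1) + (1)·(-1) + (-1)·(-1) + (1)·(1) + (-1)·(1) + (-1)·(1) + (1)·(1) = 1 + -1 + -1 + 1 + 1 + -1 + -1 + 1 = 0.
So rows 6 and 5 are orthogonal; the diagonal entry equals n = 8.

(1,1) entry = 8; (6,5) entry = 0.


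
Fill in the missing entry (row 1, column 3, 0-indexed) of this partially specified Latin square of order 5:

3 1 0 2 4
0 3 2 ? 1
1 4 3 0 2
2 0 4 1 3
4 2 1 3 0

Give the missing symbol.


Row 1 contains symbols [0, 1, 2, 3] — missing [4].
Column 3 contains symbols [0, 1, 2, 3] — missing [4].
The missing symbol must appear in both missing sets; intersection = [4].
Therefore the hidden value is 4.

Missing value = 4.


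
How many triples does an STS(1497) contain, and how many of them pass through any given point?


An STS(v) is a 2-(v, 3, 1) BIBD: block size k = 3, λ = 1.
Replication: r(k − 1) = λ(v − 1) ⇒ r·2 = 1497 − 1 = 1496 ⇒ r = 748.
Block count: b = v(v − 1)/6 = 1497·1496/6 = 2239512/6 = 373252.
(Check via bk = vr: 373252·3 = 1119756 = 1497·748 = 1119756 ✓.)

r = 748, b = 373252.


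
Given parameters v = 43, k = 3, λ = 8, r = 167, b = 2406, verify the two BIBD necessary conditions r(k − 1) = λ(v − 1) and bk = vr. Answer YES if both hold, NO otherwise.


Condition (i): r(k − 1) = 167·2 = 334; λ(v − 1) = 8·42 = 336. Match? NO.
Condition (ii): bk = 2406·3 = 7218; vr = 43·167 = 7181. Match? NO.
Both conditions hold? NO.

NO


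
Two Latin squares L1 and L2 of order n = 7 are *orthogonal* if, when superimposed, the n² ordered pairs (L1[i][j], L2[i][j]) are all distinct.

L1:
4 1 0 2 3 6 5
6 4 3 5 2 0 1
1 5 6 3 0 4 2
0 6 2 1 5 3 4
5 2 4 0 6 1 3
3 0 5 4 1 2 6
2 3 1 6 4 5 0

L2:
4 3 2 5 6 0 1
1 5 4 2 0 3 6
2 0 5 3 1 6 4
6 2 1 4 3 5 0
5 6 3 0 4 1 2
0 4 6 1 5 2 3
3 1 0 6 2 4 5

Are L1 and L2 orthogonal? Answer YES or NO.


Form the n² = 49 superimposed pairs (L1[i][j], L2[i][j]), row by row (rows and columns indexed from 0):
row 0: (4,4) (1,3) (0,2) (2,5) (3,6) (6,0) (5,1)
row 1: (6,1) (4,5) (3,4) (5,2) (2,0) (0,3) (1,6)
row 2: (1,2) (5,0) (6,5) (3,3) (0,1) (4,6) (2,4)
row 3: (0,6) (6,2) (2,1) (1,4) (5,3) (3,5) (4,0)
row 4: (5,5) (2,6) (4,3) (0,0) (6,4) (1,1) (3,2)
row 5: (3,0) (0,4) (5,6) (4,1) (1,5) (2,2) (6,3)
row 6: (2,3) (3,1) (1,0) (6,6) (4,2) (5,4) (0,5)
Orthogonality requires all 49 pairs distinct.
Check by first coordinate: for each symbol s of L1, list the L2 entries in the n cells where L1 = s; they must all differ.
  L1 = 0: L2 entries (in reading order) 2, 3, 1, 6, 0, 4, 5 — all 7 distinct ✓
  L1 = 1: L2 entries (in reading order) 3, 6, 2, 4, 1, 5, 0 — all 7 distinct ✓
  L1 = 2: L2 entries (in reading order) 5, 0, 4, 1, 6, 2, 3 — all 7 distinct ✓
  L1 = 3: L2 entries (in reading order) 6, 4, 3, 5, 2, 0, 1 — all 7 distinct ✓
  L1 = 4: L2 entries (in reading order) 4, 5, 6, 0, 3, 1, 2 — all 7 distinct ✓
  L1 = 5: L2 entries (in reading order) 1, 2, 0, 3, 5, 6, 4 — all 7 distinct ✓
  L1 = 6: L2 entries (in reading order) 0, 1, 5, 2, 4, 3, 6 — all 7 distinct ✓
Every symbol of L1 meets every symbol of L2 exactly once, so all 49 pairs are distinct (49 of 49).
Conclusion: YES.

YES


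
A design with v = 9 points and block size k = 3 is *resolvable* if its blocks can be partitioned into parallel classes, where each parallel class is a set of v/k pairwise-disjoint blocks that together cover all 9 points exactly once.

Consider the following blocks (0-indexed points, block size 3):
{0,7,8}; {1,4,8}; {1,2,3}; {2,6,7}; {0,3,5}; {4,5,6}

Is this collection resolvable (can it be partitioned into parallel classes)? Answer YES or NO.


v = 9, block size k = 3, number of blocks = 6.
For resolvability, blocks must partition into parallel classes of size v/k = 3.
Total blocks must therefore be a multiple of 3: 6 = 3·2 + 0 ⇒ divisible ✓.
Greedy packing gives 2 candidate class(es). Each should be a full parallel class (size 3, covers all 9 points).
  Class 1 (3 blocks): {0,7,8}; {1,2,3}; {4,5,6}. Points covered: [0, 1, 2, 3, 4, 5, 6, 7, 8].
  Class 2 (3 blocks): {1,4,8}; {2,6,7}; {0,3,5}. Points covered: [0, 1, 2, 3, 4, 5, 6, 7, 8].
All classes full (size 3)? YES. All classes cover every point? YES.
Resolvable? YES.

YES


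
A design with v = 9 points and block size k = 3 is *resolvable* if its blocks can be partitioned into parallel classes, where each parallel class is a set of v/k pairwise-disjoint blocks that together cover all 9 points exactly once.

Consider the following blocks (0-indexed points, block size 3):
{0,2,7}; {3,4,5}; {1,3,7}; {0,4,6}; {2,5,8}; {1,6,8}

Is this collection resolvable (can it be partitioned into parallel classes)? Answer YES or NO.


v = 9, block size k = 3, number of blocks = 6.
For resolvability, blocks must partition into parallel classes of size v/k = 3.
Total blocks must therefore be a multiple of 3: 6 = 3·2 + 0 ⇒ divisible ✓.
Greedy packing gives 2 candidate class(es). Each should be a full parallel class (size 3, covers all 9 points).
  Class 1 (3 blocks): {0,2,7}; {3,4,5}; {1,6,8}. Points covered: [0, 1, 2, 3, 4, 5, 6, 7, 8].
  Class 2 (3 blocks): {1,3,7}; {0,4,6}; {2,5,8}. Points covered: [0, 1, 2, 3, 4, 5, 6, 7, 8].
All classes full (size 3)? YES. All classes cover every point? YES.
Resolvable? YES.

YES


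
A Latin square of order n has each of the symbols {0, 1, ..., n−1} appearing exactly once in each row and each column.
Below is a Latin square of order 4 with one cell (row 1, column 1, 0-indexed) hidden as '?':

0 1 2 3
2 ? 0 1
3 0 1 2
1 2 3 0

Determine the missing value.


Row 1 contains symbols [0, 1, 2] — missing [3].
Column 1 contains symbols [0, 1, 2] — missing [3].
The missing symbol must appear in both missing sets; intersection = [3].
Therefore the hidden value is 3.

Missing value = 3.


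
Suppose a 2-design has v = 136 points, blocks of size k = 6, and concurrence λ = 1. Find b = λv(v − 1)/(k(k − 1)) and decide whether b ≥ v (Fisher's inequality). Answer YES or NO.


b = λv(v − 1)/(k(k − 1)) = 1·136·135/(6·5) = 18360/30 = 612.
Compare with v = 136: b ≥ v, so Fisher's inequality holds.

YES


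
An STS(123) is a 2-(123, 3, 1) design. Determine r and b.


An STS(v) is a 2-(v, 3, 1) BIBD: block size k = 3, λ = 1.
Replication: r(k − 1) = λ(v − 1) ⇒ r·2 = 123 − 1 = 122 ⇒ r = 61.
Block count: b = v(v − 1)/6 = 123·122/6 = 15006/6 = 2501.

r = 61, b = 2501.


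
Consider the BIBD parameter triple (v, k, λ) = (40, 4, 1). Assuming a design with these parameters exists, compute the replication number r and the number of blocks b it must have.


Any 2-(v, k, λ) BIBD satisfies two necessary conditions:
  (i)  Each point sits in r blocks, and counting incidences through any fixed point gives r(k − 1) = λ(v − 1), so r = λ(v − 1)/(k − 1).
  (ii) Total incidences bk = vr, so b = vr/k.
Step 1: r = λ(v − 1)/(k − 1) = 1·(40 − 1)/(4 − 1) = 1·39/3 = 39/3 = 13.
Step 2: b = vr/k = 40·13/4 = 520/4 = 130.
Check integrality: r = 13 ∈ Z ✓, b = 130 ∈ Z ✓.
(These identities are necessary conditions: they determine r and b for any design with these parameters, but do not by themselves prove that one exists.)

r = 13, b = 130.


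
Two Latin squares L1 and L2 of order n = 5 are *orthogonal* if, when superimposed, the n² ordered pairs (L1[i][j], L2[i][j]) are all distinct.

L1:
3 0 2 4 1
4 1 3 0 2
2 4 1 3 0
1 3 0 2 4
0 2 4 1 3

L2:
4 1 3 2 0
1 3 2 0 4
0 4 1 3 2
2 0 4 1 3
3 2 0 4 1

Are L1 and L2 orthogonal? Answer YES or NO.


Form the n² = 25 superimposed pairs (L1[i][j], L2[i][j]), row by row (rows and columns indexed from 0):
row 0: (3,4) (0,1) (2,3) (4,2) (1,0)
row 1: (4,1) (1,3) (3,2) (0,0) (2,4)
row 2: (2,0) (4,4) (1,1) (3,3) (0,2)
row 3: (1,2) (3,0) (0,4) (2,1) (4,3)
row 4: (0,3) (2,2) (4,0) (1,4) (3,1)
Orthogonality requires all 25 pairs distinct.
Check by first coordinate: for each symbol s of L1, list the L2 entries in the n cells where L1 = s; they must all differ.
  L1 = 0: L2 entries (in reading order) 1, 0, 2, 4, 3 — all 5 distinct ✓
  L1 = 1: L2 entries (in reading order) 0, 3, 1, 2, 4 — all 5 distinct ✓
  L1 = 2: L2 entries (in reading order) 3, 4, 0, 1, 2 — all 5 distinct ✓
  L1 = 3: L2 entries (in reading order) 4, 2, 3, 0, 1 — all 5 distinct ✓
  L1 = 4: L2 entries (in reading order) 2, 1, 4, 3, 0 — all 5 distinct ✓
Every symbol of L1 meets every symbol of L2 exactly once, so all 25 pairs are distinct (25 of 25).
Conclusion: YES.

YES


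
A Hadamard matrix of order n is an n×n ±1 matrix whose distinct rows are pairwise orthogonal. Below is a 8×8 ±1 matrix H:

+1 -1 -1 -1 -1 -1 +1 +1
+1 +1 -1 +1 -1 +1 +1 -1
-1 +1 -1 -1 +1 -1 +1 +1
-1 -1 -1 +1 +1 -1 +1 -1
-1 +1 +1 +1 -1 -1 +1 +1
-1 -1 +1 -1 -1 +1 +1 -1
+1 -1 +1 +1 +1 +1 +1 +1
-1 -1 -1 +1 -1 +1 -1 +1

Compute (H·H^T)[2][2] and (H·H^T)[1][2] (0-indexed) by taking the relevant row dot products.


Row 1 of H: [1, 1, -1, 1, -1, 1, 1, -1].
Row 2 of H: [-1, 1, -1, -1, 1, -1, 1, 1].
(H·H^T)[2][2] = Σ_j H[2][j]·H[2][j] = (-1)² + (1)² + (-1)² + (-1)² + (1)² + (-1)² + (1)² + (1)² = 1 + 1 + 1 + 1 + 1 + 1 + 1 + 1 = 8.
(H·H^T)[1][2] = Σ_j H[1][j]·H[2][j] = (1)·(-1) + (1)·(1) + (-1)·(-1) + (1)·(-1) + (-1)·(1) + (1)·(-1) + (1)·(1) + (-1)·(1) = -1 + 1 + 1 + -1 + -1 + -1 + 1 + -1 = -2.
Rows 1 and 2 are not orthogonal (dot product = -2 ≠ 0), so H is not a Hadamard matrix.

(2,2) entry = 8; (1,2) entry = -2.


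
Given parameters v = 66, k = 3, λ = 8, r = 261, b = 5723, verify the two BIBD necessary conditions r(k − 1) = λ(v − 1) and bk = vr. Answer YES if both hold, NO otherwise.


Condition (i): r(k − 1) = 261·2 = 522; λ(v − 1) = 8·65 = 520. Match? NO.
Condition (ii): bk = 5723·3 = 17169; vr = 66·261 = 17226. Match? NO.
Both conditions hold? NO.

NO


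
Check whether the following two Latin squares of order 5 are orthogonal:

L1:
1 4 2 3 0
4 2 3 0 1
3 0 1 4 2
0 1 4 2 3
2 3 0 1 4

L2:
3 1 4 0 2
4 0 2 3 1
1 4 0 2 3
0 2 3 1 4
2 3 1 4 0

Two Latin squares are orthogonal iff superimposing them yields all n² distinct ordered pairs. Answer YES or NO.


Form the n² = 25 superimposed pairs (L1[i][j], L2[i][j]), row by row (rows and columns indexed from 0):
row 0: (1,3) (4,1) (2,4) (3,0) (0,2)
row 1: (4,4) (2,0) (3,2) (0,3) (1,1)
row 2: (3,1) (0,4) (1,0) (4,2) (2,3)
row 3: (0,0) (1,2) (4,3) (2,1) (3,4)
row 4: (2,2) (3,3) (0,1) (1,4) (4,0)
Orthogonality requires all 25 pairs distinct.
Check by first coordinate: for each symbol s of L1, list the L2 entries in the n cells where L1 = s; they must all differ.
  L1 = 0: L2 entries (in reading order) 2, 3, 4, 0, 1 — all 5 distinct ✓
  L1 = 1: L2 entries (in reading order) 3, 1, 0, 2, 4 — all 5 distinct ✓
  L1 = 2: L2 entries (in reading order) 4, 0, 3, 1, 2 — all 5 distinct ✓
  L1 = 3: L2 entries (in reading order) 0, 2, 1, 4, 3 — all 5 distinct ✓
  L1 = 4: L2 entries (in reading order) 1, 4, 2, 3, 0 — all 5 distinct ✓
Every symbol of L1 meets every symbol of L2 exactly once, so all 25 pairs are distinct (25 of 25).
Conclusion: YES.

YES


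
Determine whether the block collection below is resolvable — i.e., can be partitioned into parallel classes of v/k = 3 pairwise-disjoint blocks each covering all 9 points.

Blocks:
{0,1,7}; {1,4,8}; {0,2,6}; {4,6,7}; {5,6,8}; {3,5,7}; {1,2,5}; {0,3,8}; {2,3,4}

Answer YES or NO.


v = 9, block size k = 3, number of blocks = 9.
For resolvability, blocks must partition into parallel classes of size v/k = 3.
Total blocks must therefore be a multiple of 3: 9 = 3·3 + 0 ⇒ divisible ✓.
Greedy packing gives 3 candidate class(es). Each should be a full parallel class (size 3, covers all 9 points).
  Class 1 (3 blocks): {0,1,7}; {5,6,8}; {2,3,4}. Points covered: [0, 1, 2, 3, 4, 5, 6, 7, 8].
  Class 2 (3 blocks): {1,4,8}; {0,2,6}; {3,5,7}. Points covered: [0, 1, 2, 3, 4, 5, 6, 7, 8].
  Class 3 (3 blocks): {4,6,7}; {1,2,5}; {0,3,8}. Points covered: [0, 1, 2, 3, 4, 5, 6, 7, 8].
All classes full (size 3)? YES. All classes cover every point? YES.
Resolvable? YES.

YES


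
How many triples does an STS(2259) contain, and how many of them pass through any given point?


An STS(v) is a 2-(v, 3, 1) BIBD: block size k = 3, λ = 1.
Replication: r(k − 1) = λ(v − 1) ⇒ r·2 = 2259 − 1 = 2258 ⇒ r = 1129.
Block count: b = v(v − 1)/6 = 2259·2258/6 = 5100822/6 = 850137.

r = 1129, b = 850137.


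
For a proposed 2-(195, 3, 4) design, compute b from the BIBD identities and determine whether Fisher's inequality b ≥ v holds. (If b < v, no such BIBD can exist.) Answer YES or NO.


b = λv(v − 1)/(k(k − 1)) = 4·195·194/(3·2) = 151320/6 = 25220.
Compare with v = 195: b ≥ v, so Fisher's inequality holds.

YES


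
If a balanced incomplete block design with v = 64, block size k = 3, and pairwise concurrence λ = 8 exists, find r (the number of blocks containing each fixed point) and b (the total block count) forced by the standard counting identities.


Any 2-(v, k, λ) BIBD satisfies two necessary conditions:
  (i)  Each point sits in r blocks, and counting incidences through any fixed point gives r(k − 1) = λ(v − 1), so r = λ(v − 1)/(k − 1).
  (ii) Total incidences bk = vr, so b = vr/k.
Step 1: r = λ(v − 1)/(k − 1) = 8·(64 − 1)/(3 − 1) = 8·63/2 = 504/2 = 252.
Step 2: b = vr/k = 64·252/3 = 16128/3 = 5376.
Check integrality: r = 252 ∈ Z ✓, b = 5376 ∈ Z ✓.
(These identities are necessary conditions: they determine r and b for any design with these parameters, but do not by themselves prove that one exists.)

r = 252, b = 5376.


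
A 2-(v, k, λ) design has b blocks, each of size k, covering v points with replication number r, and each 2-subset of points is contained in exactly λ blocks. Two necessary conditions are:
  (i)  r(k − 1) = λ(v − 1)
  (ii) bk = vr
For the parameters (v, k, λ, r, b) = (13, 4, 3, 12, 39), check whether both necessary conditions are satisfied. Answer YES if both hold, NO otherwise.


Condition (i): r(k − 1) = 12·3 = 36; λ(v − 1) = 3·12 = 36. Match? YES.
Condition (ii): bk = 39·4 = 156; vr = 13·12 = 156. Match? YES.
Both conditions hold? YES.

YES


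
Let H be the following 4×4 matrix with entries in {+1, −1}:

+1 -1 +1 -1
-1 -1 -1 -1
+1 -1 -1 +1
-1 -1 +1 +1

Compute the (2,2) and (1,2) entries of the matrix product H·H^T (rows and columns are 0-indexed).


Row 1 of H: [-1, -1, -1, -1].
Row 2 of H: [1, -1, -1, 1].
(H·H^T)[2][2] = Σ_j H[2][j]·H[2][j] = (1)² + (-1)² + (-1)² + (1)² = 1 + 1 + 1 + 1 = 4.
(H·H^T)[1][2] = Σ_j H[1][j]·H[2][j] = (-1)·(1) + (-1)·(-1) + (-1)·(-1) + (-1)·(1) = -1 + 1 + 1 + -1 = 0.
So rows 1 and 2 are orthogonal; the diagonal entry equals n = 4.

(2,2) entry = 4; (1,2) entry = 0.


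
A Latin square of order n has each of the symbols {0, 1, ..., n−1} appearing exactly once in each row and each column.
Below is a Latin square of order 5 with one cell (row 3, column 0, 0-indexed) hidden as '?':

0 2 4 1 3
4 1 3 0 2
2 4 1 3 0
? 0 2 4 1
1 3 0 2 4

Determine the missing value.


Row 3 contains symbols [0, 1, 2, 4] — missing [3].
Column 0 contains symbols [0, 1, 2, 4] — missing [3].
The missing symbol must appear in both missing sets; intersection = [3].
Therefore the hidden value is 3.

Missing value = 3.


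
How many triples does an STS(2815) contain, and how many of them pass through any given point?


An STS(v) is a 2-(v, 3, 1) BIBD: block size k = 3, λ = 1.
Replication: r(k − 1) = λ(v − 1) ⇒ r·2 = 2815 − 1 = 2814 ⇒ r = 1407.
Block count: b = v(v − 1)/6 = 2815·2814/6 = 7921410/6 = 1320235.

r = 1407, b = 1320235.


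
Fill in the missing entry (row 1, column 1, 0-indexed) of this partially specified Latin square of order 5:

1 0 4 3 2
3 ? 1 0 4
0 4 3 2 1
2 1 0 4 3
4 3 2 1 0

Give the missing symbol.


Row 1 contains symbols [0, 1, 3, 4] — missing [2].
Column 1 contains symbols [0, 1, 3, 4] — missing [2].
The missing symbol must appear in both missing sets; intersection = [2].
Therefore the hidden value is 2.

Missing value = 2.


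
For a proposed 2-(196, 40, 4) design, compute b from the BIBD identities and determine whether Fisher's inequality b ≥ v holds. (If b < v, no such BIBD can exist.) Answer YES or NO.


b = λv(v − 1)/(k(k − 1)) = 4·196·195/(40·39) = 152880/1560 = 98.
Compare with v = 196: b < v, so Fisher's inequality fails.

NO


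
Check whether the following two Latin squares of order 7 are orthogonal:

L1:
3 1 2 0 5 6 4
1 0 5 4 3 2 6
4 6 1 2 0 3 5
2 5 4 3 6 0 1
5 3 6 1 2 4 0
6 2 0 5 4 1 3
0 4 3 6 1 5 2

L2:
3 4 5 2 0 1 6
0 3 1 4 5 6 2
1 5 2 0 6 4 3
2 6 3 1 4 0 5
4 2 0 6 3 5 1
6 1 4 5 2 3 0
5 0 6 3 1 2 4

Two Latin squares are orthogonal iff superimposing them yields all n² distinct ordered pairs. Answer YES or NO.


Form the n² = 49 superimposed pairs (L1[i][j], L2[i][j]), row by row (rows and columns indexed from 0):
row 0: (3,3) (1,4) (2,5) (0,2) (5,0) (6,1) (4,6)
row 1: (1,0) (0,3) (5,1) (4,4) (3,5) (2,6) (6,2)
row 2: (4,1) (6,5) (1,2) (2,0) (0,6) (3,4) (5,3)
row 3: (2,2) (5,6) (4,3) (3,1) (6,4) (0,0) (1,5)
row 4: (5,4) (3,2) (6,0) (1,6) (2,3) (4,5) (0,1)
row 5: (6,6) (2,1) (0,4) (5,5) (4,2) (1,3) (3,0)
row 6: (0,5) (4,0) (3,6) (6,3) (1,1) (5,2) (2,4)
Orthogonality requires all 49 pairs distinct.
Check by first coordinate: for each symbol s of L1, list the L2 entries in the n cells where L1 = s; they must all differ.
  L1 = 0: L2 entries (in reading order) 2, 3, 6, 0, 1, 4, 5 — all 7 distinct ✓
  L1 = 1: L2 entries (in reading order) 4, 0, 2, 5, 6, 3, 1 — all 7 distinct ✓
  L1 = 2: L2 entries (in reading order) 5, 6, 0, 2, 3, 1, 4 — all 7 distinct ✓
  L1 = 3: L2 entries (in reading order) 3, 5, 4, 1, 2, 0, 6 — all 7 distinct ✓
  L1 = 4: L2 entries (in reading order) 6, 4, 1, 3, 5, 2, 0 — all 7 distinct ✓
  L1 = 5: L2 entries (in reading order) 0, 1, 3, 6, 4, 5, 2 — all 7 distinct ✓
  L1 = 6: L2 entries (in reading order) 1, 2, 5, 4, 0, 6, 3 — all 7 distinct ✓
Every symbol of L1 meets every symbol of L2 exactly once, so all 49 pairs are distinct (49 of 49).
Conclusion: YES.

YES


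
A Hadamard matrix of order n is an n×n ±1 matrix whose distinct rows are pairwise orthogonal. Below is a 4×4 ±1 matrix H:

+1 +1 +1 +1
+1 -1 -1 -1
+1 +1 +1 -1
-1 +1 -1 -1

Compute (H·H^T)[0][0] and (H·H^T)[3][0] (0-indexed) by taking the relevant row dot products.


Row 0 of H: [1, 1, 1, 1].
Row 3 of H: [-1, 1, -1, -1].
(H·H^T)[0][0] = Σ_j H[0][j]·H[0][j] = (1)² + (1)² + (1)² + (1)² = 1 + 1 + 1 + 1 = 4.
(H·H^T)[3][0] = Σ_j H[3][j]·H[0][j] = (-1)·(1) + (1)·(1) + (-1)·(1) + (-1)·(1) = -1 + 1 + -1 + -1 = -2.
Rows 3 and 0 are not orthogonal (dot product = -2 ≠ 0), so H is not a Hadamard matrix.

(0,0) entry = 4; (3,0) entry = -2.


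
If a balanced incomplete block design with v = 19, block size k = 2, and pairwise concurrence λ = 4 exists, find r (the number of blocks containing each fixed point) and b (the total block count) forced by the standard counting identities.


Any 2-(v, k, λ) BIBD satisfies two necessary conditions:
  (i)  Each point sits in r blocks, and counting incidences through any fixed point gives r(k − 1) = λ(v − 1), so r = λ(v − 1)/(k − 1).
  (ii) Total incidences bk = vr, so b = vr/k.
Step 1: r = λ(v − 1)/(k − 1) = 4·(19 − 1)/(2 − 1) = 4·18/1 = 72/1 = 72.
Step 2: b = vr/k = 19·72/2 = 1368/2 = 684.
Check integrality: r = 72 ∈ Z ✓, b = 684 ∈ Z ✓.
(These identities are necessary conditions: they determine r and b for any design with these parameters, but do not by themselves prove that one exists.)

r = 72, b = 684.


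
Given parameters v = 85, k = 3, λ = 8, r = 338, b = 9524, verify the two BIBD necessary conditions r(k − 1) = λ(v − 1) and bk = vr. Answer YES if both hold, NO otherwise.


Condition (i): r(k − 1) = 338·2 = 676; λ(v − 1) = 8·84 = 672. Match? NO.
Condition (ii): bk = 9524·3 = 28572; vr = 85·338 = 28730. Match? NO.
Both conditions hold? NO.

NO


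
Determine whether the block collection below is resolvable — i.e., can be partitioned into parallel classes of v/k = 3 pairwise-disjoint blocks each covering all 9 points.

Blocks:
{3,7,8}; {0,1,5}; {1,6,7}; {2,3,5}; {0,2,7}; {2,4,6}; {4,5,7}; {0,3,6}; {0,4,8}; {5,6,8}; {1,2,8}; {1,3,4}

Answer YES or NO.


v = 9, block size k = 3, number of blocks = 12.
For resolvability, blocks must partition into parallel classes of size v/k = 3.
Total blocks must therefore be a multiple of 3: 12 = 3·4 + 0 ⇒ divisible ✓.
Greedy packing gives 4 candidate class(es). Each should be a full parallel class (size 3, covers all 9 points).
  Class 1 (3 blocks): {3,7,8}; {0,1,5}; {2,4,6}. Points covered: [0, 1, 2, 3, 4, 5, 6, 7, 8].
  Class 2 (3 blocks): {1,6,7}; {2,3,5}; {0,4,8}. Points covered: [0, 1, 2, 3, 4, 5, 6, 7, 8].
  Class 3 (3 blocks): {0,2,7}; {5,6,8}; {1,3,4}. Points covered: [0, 1, 2, 3, 4, 5, 6, 7, 8].
  Class 4 (3 blocks): {4,5,7}; {0,3,6}; {1,2,8}. Points covered: [0, 1, 2, 3, 4, 5, 6, 7, 8].
All classes full (size 3)? YES. All classes cover every point? YES.
Resolvable? YES.

YES


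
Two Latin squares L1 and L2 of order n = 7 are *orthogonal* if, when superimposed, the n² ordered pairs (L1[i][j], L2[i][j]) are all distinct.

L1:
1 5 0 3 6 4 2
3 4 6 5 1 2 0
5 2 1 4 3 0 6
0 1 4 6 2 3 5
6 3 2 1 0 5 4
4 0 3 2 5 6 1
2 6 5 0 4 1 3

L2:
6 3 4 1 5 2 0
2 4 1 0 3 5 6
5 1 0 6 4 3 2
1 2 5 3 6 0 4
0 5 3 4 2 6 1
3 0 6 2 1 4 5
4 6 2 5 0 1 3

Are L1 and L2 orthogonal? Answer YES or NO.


Form the n² = 49 superimposed pairs (L1[i][j], L2[i][j]), row by row (rows and columns indexed from 0):
row 0: (1,6) (5,3) (0,4) (3,1) (6,5) (4,2) (2,0)
row 1: (3,2) (4,4) (6,1) (5,0) (1,3) (2,5) (0,6)
row 2: (5,5) (2,1) (1,0) (4,6) (3,4) (0,3) (6,2)
row 3: (0,1) (1,2) (4,5) (6,3) (2,6) (3,0) (5,4)
row 4: (6,0) (3,5) (2,3) (1,4) (0,2) (5,6) (4,1)
row 5: (4,3) (0,0) (3,6) (2,2) (5,1) (6,4) (1,5)
row 6: (2,4) (6,6) (5,2) (0,5) (4,0) (1,1) (3,3)
Orthogonality requires all 49 pairs distinct.
Check by first coordinate: for each symbol s of L1, list the L2 entries in the n cells where L1 = s; they must all differ.
  L1 = 0: L2 entries (in reading order) 4, 6, 3, 1, 2, 0, 5 — all 7 distinct ✓
  L1 = 1: L2 entries (in reading order) 6, 3, 0, 2, 4, 5, 1 — all 7 distinct ✓
  L1 = 2: L2 entries (in reading order) 0, 5, 1, 6, 3, 2, 4 — all 7 distinct ✓
  L1 = 3: L2 entries (in reading order) 1, 2, 4, 0, 5, 6, 3 — all 7 distinct ✓
  L1 = 4: L2 entries (in reading order) 2, 4, 6, 5, 1, 3, 0 — all 7 distinct ✓
  L1 = 5: L2 entries (in reading order) 3, 0, 5, 4, 6, 1, 2 — all 7 distinct ✓
  L1 = 6: L2 entries (in reading order) 5, 1, 2, 3, 0, 4, 6 — all 7 distinct ✓
Every symbol of L1 meets every symbol of L2 exactly once, so all 49 pairs are distinct (49 of 49).
Conclusion: YES.

YES


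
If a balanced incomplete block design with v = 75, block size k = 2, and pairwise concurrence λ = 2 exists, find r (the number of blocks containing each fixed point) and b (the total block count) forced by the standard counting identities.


Any 2-(v, k, λ) BIBD satisfies two necessary conditions:
  (i)  Each point sits in r blocks, and counting incidences through any fixed point gives r(k − 1) = λ(v − 1), so r = λ(v − 1)/(k − 1).
  (ii) Total incidences bk = vr, so b = vr/k.
Step 1: r = λ(v − 1)/(k − 1) = 2·(75 − 1)/(2 − 1) = 2·74/1 = 148/1 = 148.
Step 2: b = vr/k = 75·148/2 = 11100/2 = 5550.
Check integrality: r = 148 ∈ Z ✓, b = 5550 ∈ Z ✓.
(These identities are necessary conditions: they determine r and b for any design with these parameters, but do not by themselves prove that one exists.)

r = 148, b = 5550.


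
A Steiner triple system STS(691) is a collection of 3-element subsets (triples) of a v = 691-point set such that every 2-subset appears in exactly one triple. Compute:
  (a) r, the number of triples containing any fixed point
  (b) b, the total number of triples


An STS(v) is a 2-(v, 3, 1) BIBD: block size k = 3, λ = 1.
Replication: r(k − 1) = λ(v − 1) ⇒ r·2 = 691 − 1 = 690 ⇒ r = 345.
Block count: bk = vr ⇒ b·3 = 691·345 = 238395 ⇒ b = 79465.
(Check via b = v(v − 1)/6 = 691·690/6 = 476790/6 = 79465.)

r = 345, b = 79465.


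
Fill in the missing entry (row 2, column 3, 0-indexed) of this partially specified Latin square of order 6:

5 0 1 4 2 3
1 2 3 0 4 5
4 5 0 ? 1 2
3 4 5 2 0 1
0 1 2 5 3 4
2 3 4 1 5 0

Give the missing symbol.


Row 2 contains symbols [0, 1, 2, 4, 5] — missing [3].
Column 3 contains symbols [0, 1, 2, 4, 5] — missing [3].
The missing symbol must appear in both missing sets; intersection = [3].
Therefore the hidden value is 3.

Missing value = 3.


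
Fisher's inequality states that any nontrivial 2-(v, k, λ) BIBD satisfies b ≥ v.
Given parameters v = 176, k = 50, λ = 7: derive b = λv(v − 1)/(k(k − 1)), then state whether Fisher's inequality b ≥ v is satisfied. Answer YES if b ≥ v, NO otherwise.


r = λ(v − 1)/(k − 1) = 7·175/49 = 25.
b = vr/k = 176·25/50 = 88.
Fisher's inequality: b ≥ v ⇔ 88 ≥ 176? NO.

NO


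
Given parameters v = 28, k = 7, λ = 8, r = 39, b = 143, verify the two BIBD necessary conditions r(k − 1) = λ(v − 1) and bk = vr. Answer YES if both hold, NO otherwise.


Condition (i): r(k − 1) = 39·6 = 234; λ(v − 1) = 8·27 = 216. Match? NO.
Condition (ii): bk = 143·7 = 1001; vr = 28·39 = 1092. Match? NO.
Both conditions hold? NO.

NO


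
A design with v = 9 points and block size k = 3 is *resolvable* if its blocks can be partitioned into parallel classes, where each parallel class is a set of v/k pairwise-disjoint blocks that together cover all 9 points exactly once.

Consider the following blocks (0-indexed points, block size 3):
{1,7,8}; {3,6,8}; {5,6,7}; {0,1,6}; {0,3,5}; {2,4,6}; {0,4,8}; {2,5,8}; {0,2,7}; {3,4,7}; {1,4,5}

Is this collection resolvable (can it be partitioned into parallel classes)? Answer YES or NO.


v = 9, block size k = 3, number of blocks = 11.
For resolvability, blocks must partition into parallel classes of size v/k = 3.
Total blocks must therefore be a multiple of 3: 11 = 3·3 + 2 ⇒ not divisible ✗.
Resolvable? NO.

NO


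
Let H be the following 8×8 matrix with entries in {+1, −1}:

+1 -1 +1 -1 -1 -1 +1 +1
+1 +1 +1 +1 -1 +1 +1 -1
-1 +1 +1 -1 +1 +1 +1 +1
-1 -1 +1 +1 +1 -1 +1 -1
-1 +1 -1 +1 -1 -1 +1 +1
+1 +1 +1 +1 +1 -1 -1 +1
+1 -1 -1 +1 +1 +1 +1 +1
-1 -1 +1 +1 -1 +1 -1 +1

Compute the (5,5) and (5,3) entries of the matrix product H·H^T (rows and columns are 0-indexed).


Row 3 of H: [-1, -1, 1, 1, 1, -1, 1, -1].
Row 5 of H: [1, 1, 1, 1, 1, -1, -1, 1].
(H·H^T)[5][5] = Σ_j H[5][j]·H[5][j] = (1)² + (1)² + (1)² + (1)² + (1)² + (-1)² + (-1)² + (1)² = 1 + 1 + 1 + 1 + 1 + 1 + 1 + 1 = 8.
(H·H^T)[5][3] = Σ_j H[5][j]·H[3][j] = (1)·(-1) + (1)·(-1) + (1)·(1) + (1)·(1) + (1)·(1) + (-1)·(-1) + (-1)·(1) + (1)·(-1) = -1 + -1 + 1 + 1 + 1 + 1 + -1 + -1 = 0.
So rows 5 and 3 are orthogonal; the diagonal entry equals n = 8.

(5,5) entry = 8; (5,3) entry = 0.


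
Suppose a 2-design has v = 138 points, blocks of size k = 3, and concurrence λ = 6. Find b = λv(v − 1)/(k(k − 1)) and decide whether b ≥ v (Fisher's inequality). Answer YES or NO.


r = λ(v − 1)/(k − 1) = 6·137/2 = 411.
b = vr/k = 138·411/3 = 18906.
Fisher's inequality: b ≥ v ⇔ 18906 ≥ 138? YES.

YES


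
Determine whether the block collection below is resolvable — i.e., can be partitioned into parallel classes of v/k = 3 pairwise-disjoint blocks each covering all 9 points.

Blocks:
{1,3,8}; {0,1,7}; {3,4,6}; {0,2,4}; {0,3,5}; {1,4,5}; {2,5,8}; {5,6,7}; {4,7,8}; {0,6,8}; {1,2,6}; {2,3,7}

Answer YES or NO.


v = 9, block size k = 3, number of blocks = 12.
For resolvability, blocks must partition into parallel classes of size v/k = 3.
Total blocks must therefore be a multiple of 3: 12 = 3·4 + 0 ⇒ divisible ✓.
Greedy packing gives 4 candidate class(es). Each should be a full parallel class (size 3, covers all 9 points).
  Class 1 (3 blocks): {1,3,8}; {0,2,4}; {5,6,7}. Points covered: [0, 1, 2, 3, 4, 5, 6, 7, 8].
  Class 2 (3 blocks): {0,1,7}; {3,4,6}; {2,5,8}. Points covered: [0, 1, 2, 3, 4, 5, 6, 7, 8].
  Class 3 (3 blocks): {0,3,5}; {4,7,8}; {1,2,6}. Points covered: [0, 1, 2, 3, 4, 5, 6, 7, 8].
  Class 4 (3 blocks): {1,4,5}; {0,6,8}; {2,3,7}. Points covered: [0, 1, 2, 3, 4, 5, 6, 7, 8].
All classes full (size 3)? YES. All classes cover every point? YES.
Resolvable? YES.

YES


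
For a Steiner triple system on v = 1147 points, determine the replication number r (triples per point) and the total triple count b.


An STS(v) is a 2-(v, 3, 1) BIBD: block size k = 3, λ = 1.
Replication: r(k − 1) = λ(v − 1) ⇒ r·2 = 1147 − 1 = 1146 ⇒ r = 573.
Block count: b = v(v − 1)/6 = 1147·1146/6 = 1314462/6 = 219077.

r = 573, b = 219077.


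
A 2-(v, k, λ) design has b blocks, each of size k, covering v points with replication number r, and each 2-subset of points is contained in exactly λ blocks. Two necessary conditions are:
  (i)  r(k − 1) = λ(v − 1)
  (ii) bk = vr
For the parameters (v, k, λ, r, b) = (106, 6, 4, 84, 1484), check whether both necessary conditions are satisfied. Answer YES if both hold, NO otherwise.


Condition (i): r(k − 1) = 84·5 = 420; λ(v − 1) = 4·105 = 420. Match? YES.
Condition (ii): bk = 1484·6 = 8904; vr = 106·84 = 8904. Match? YES.
Both conditions hold? YES.

YES


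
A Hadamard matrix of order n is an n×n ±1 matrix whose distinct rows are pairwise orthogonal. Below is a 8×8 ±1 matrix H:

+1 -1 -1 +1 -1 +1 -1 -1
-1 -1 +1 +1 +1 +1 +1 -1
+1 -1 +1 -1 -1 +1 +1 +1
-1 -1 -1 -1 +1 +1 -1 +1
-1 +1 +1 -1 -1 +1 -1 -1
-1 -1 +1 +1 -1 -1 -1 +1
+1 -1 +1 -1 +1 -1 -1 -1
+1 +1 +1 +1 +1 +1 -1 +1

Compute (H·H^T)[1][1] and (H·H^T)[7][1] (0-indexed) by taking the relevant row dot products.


Row 1 of H: [-1, -1, 1, 1, 1, 1, 1, -1].
Row 7 of H: [1, 1, 1, 1, 1, 1, -1, 1].
(H·H^T)[1][1] = Σ_j H[1][j]·H[1][j] = (-1)² + (-1)² + (1)² + (1)² + (1)² + (1)² + (1)² + (-1)² = 1 + 1 + 1 + 1 + 1 + 1 + 1 + 1 = 8.
(H·H^T)[7][1] = Σ_j H[7][j]·H[1][j] = (1)·(-1) + (1)·(-1) + (1)·(1) + (1)·(1) + (1)·(1) + (1)·(1) + (-1)·(1) + (1)·(-1) = -1 + -1 + 1 + 1 + 1 + 1 + -1 + -1 = 0.
So rows 7 and 1 are orthogonal; the diagonal entry equals n = 8.

(1,1) entry = 8; (7,1) entry = 0.


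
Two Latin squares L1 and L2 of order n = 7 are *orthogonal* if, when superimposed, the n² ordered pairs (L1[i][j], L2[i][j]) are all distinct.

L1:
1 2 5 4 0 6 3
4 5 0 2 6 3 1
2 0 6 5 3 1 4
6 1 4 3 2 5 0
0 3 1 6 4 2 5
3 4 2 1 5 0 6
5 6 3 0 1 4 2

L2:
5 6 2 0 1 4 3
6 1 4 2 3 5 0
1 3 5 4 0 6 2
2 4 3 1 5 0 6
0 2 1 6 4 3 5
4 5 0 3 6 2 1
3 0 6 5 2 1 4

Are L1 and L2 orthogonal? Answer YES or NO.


Form the n² = 49 superimposed pairs (L1[i][j], L2[i][j]), row by row (rows and columns indexed from 0):
row 0: (1,5) (2,6) (5,2) (4,0) (0,1) (6,4) (3,3)
row 1: (4,6) (5,1) (0,4) (2,2) (6,3) (3,5) (1,0)
row 2: (2,1) (0,3) (6,5) (5,4) (3,0) (1,6) (4,2)
row 3: (6,2) (1,4) (4,3) (3,1) (2,5) (5,0) (0,6)
row 4: (0,0) (3,2) (1,1) (6,6) (4,4) (2,3) (5,5)
row 5: (3,4) (4,5) (2,0) (1,3) (5,6) (0,2) (6,1)
row 6: (5,3) (6,0) (3,6) (0,5) (1,2) (4,1) (2,4)
Orthogonality requires all 49 pairs distinct.
Check by first coordinate: for each symbol s of L1, list the L2 entries in the n cells where L1 = s; they must all differ.
  L1 = 0: L2 entries (in reading order) 1, 4, 3, 6, 0, 2, 5 — all 7 distinct ✓
  L1 = 1: L2 entries (in reading order) 5, 0, 6, 4, 1, 3, 2 — all 7 distinct ✓
  L1 = 2: L2 entries (in reading order) 6, 2, 1, 5, 3, 0, 4 — all 7 distinct ✓
  L1 = 3: L2 entries (in reading order) 3, 5, 0, 1, 2, 4, 6 — all 7 distinct ✓
  L1 = 4: L2 entries (in reading order) 0, 6, 2, 3, 4, 5, 1 — all 7 distinct ✓
  L1 = 5: L2 entries (in reading order) 2, 1, 4, 0, 5, 6, 3 — all 7 distinct ✓
  L1 = 6: L2 entries (in reading order) 4, 3, 5, 2, 6, 1, 0 — all 7 distinct ✓
Every symbol of L1 meets every symbol of L2 exactly once, so all 49 pairs are distinct (49 of 49).
Conclusion: YES.

YES


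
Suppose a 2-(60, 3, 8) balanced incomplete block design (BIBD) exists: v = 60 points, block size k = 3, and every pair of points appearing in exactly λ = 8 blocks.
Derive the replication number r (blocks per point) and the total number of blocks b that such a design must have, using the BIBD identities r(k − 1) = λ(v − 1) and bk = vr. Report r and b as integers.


Any 2-(v, k, λ) BIBD satisfies two necessary conditions:
  (i)  Each point sits in r blocks, and counting incidences through any fixed point gives r(k − 1) = λ(v − 1), so r = λ(v − 1)/(k − 1).
  (ii) Total incidences bk = vr, so b = vr/k.
Step 1: r = λ(v − 1)/(k − 1) = 8·(60 − 1)/(3 − 1) = 8·59/2 = 472/2 = 236.
Step 2: b = vr/k = 60·236/3 = 14160/3 = 4720.
Check integrality: r = 236 ∈ Z ✓, b = 4720 ∈ Z ✓.
(These identities are necessary conditions: they determine r and b for any design with these parameters, but do not by themselves prove that one exists.)

r = 236, b = 4720.


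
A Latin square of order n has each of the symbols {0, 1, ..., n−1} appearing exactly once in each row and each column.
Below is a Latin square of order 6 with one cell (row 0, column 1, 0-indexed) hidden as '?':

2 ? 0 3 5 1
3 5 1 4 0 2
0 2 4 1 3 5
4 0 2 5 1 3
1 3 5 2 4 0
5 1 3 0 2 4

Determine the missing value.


Row 0 contains symbols [0, 1, 2, 3, 5] — missing [4].
Column 1 contains symbols [0, 1, 2, 3, 5] — missing [4].
The missing symbol must appear in both missing sets; intersection = [4].
Therefore the hidden value is 4.

Missing value = 4.


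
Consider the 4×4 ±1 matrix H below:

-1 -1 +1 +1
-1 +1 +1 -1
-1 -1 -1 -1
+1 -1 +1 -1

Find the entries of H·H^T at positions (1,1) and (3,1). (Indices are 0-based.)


Row 1 of H: [-1, 1, 1, -1].
Row 3 of H: [1, -1, 1, -1].
(H·H^T)[1][1] = Σ_j H[1][j]·H[1][j] = (-1)² + (1)² + (1)² + (-1)² = 1 + 1 + 1 + 1 = 4.
(H·H^T)[3][1] = Σ_j H[3][j]·H[1][j] = (1)·(-1) + (-1)·(1) + (1)·(1) + (-1)·(-1) = -1 + -1 + 1 + 1 = 0.
So rows 3 and 1 are orthogonal; the diagonal entry equals n = 4.

(1,1) entry = 4; (3,1) entry = 0.


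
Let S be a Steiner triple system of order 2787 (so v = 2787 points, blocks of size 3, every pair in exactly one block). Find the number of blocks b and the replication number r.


An STS(v) is a 2-(v, 3, 1) BIBD: block size k = 3, λ = 1.
Replication: r(k − 1) = λ(v − 1) ⇒ r·2 = 2787 − 1 = 2786 ⇒ r = 1393.
Block count: b = v(v − 1)/6 = 2787·2786/6 = 7764582/6 = 1294097.

r = 1393, b = 1294097.


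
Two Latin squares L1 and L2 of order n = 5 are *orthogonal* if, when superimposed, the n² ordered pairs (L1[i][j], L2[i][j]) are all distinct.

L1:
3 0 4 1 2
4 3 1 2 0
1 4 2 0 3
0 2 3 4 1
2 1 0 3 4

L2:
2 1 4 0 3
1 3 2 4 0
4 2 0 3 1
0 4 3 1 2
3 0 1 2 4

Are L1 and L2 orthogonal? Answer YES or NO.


Form the n² = 25 superimposed pairs (L1[i][j], L2[i][j]), row by row (rows and columns indexed from 0):
row 0: (3,2) (0,1) (4,4) (1,0) (2,3)
row 1: (4,1) (3,3) (1,2) (2,4) (0,0)
row 2: (1,4) (4,2) (2,0) (0,3) (3,1)
row 3: (0,0) (2,4) (3,3) (4,1) (1,2)
row 4: (2,3) (1,0) (0,1) (3,2) (4,4)
Orthogonality requires all 25 pairs distinct.
But the pair (0,0) repeats: cell (1,4) has L1 = 0, L2 = 0, and cell (3,0) has L1 = 0, L2 = 0.
A repeated pair means some other pair never occurs (only 15 distinct pairs out of 25), so the squares are not orthogonal.
Conclusion: NO.

NO


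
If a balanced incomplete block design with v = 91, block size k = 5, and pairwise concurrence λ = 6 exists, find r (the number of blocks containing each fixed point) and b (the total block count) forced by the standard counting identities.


Any 2-(v, k, λ) BIBD satisfies two necessary conditions:
  (i)  Each point sits in r blocks, and counting incidences through any fixed point gives r(k − 1) = λ(v − 1), so r = λ(v − 1)/(k − 1).
  (ii) Total incidences bk = vr, so b = vr/k.
Step 1: r = λ(v − 1)/(k − 1) = 6·(91 − 1)/(5 − 1) = 6·90/4 = 540/4 = 135.
Step 2: b = vr/k = 91·135/5 = 12285/5 = 2457.
Check integrality: r = 135 ∈ Z ✓, b = 2457 ∈ Z ✓.
(These identities are necessary conditions: they determine r and b for any design with these parameters, but do not by themselves prove that one exists.)

r = 135, b = 2457.


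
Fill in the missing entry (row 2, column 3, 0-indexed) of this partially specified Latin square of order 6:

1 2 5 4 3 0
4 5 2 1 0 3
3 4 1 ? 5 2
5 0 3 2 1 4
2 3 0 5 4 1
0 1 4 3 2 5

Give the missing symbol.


Row 2 contains symbols [1, 2, 3, 4, 5] — missing [0].
Column 3 contains symbols [1, 2, 3, 4, 5] — missing [0].
The missing symbol must appear in both missing sets; intersection = [0].
Therefore the hidden value is 0.

Missing value = 0.


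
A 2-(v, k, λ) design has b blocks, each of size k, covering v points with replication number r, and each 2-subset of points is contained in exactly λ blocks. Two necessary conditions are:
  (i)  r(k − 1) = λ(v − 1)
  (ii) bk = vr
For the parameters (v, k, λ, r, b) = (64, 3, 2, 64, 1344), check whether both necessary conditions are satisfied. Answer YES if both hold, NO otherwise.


Condition (i): r(k − 1) = 64·2 = 128; λ(v − 1) = 2·63 = 126. Match? NO.
Condition (ii): bk = 1344·3 = 4032; vr = 64·64 = 4096. Match? NO.
Both conditions hold? NO.

NO


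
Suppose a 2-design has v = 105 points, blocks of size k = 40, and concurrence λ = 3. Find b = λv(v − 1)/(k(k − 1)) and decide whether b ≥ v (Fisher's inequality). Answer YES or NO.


r = λ(v − 1)/(k − 1) = 3·104/39 = 8.
b = vr/k = 105·8/40 = 21.
Fisher's inequality: b ≥ v ⇔ 21 ≥ 105? NO.

NO


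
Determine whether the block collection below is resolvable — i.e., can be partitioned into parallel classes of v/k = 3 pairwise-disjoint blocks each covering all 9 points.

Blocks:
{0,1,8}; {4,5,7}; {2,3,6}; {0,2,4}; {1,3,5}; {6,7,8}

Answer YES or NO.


v = 9, block size k = 3, number of blocks = 6.
For resolvability, blocks must partition into parallel classes of size v/k = 3.
Total blocks must therefore be a multiple of 3: 6 = 3·2 + 0 ⇒ divisible ✓.
Greedy packing gives 2 candidate class(es). Each should be a full parallel class (size 3, covers all 9 points).
  Class 1 (3 blocks): {0,1,8}; {4,5,7}; {2,3,6}. Points covered: [0, 1, 2, 3, 4, 5, 6, 7, 8].
  Class 2 (3 blocks): {0,2,4}; {1,3,5}; {6,7,8}. Points covered: [0, 1, 2, 3, 4, 5, 6, 7, 8].
All classes full (size 3)? YES. All classes cover every point? YES.
Resolvable? YES.

YES


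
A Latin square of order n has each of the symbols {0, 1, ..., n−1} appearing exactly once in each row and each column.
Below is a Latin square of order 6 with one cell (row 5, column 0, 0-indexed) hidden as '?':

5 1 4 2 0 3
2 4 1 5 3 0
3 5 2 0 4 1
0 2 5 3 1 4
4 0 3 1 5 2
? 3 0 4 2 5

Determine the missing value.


Row 5 contains symbols [0, 2, 3, 4, 5] — missing [1].
Column 0 contains symbols [0, 2, 3, 4, 5] — missing [1].
The missing symbol must appear in both missing sets; intersection = [1].
Therefore the hidden value is 1.

Missing value = 1.
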